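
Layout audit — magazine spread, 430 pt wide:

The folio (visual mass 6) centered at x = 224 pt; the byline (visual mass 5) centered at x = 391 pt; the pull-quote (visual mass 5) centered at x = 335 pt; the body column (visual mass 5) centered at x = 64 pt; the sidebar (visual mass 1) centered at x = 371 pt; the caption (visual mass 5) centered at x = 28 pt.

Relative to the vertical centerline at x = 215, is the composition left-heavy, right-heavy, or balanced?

Σw = 6 + 5 + 5 + 5 + 1 + 5 = 27.
x-moment: 6·224 + 5·391 + 5·335 + 5·64 + 1·371 + 5·28 = 5805; centroid 5805/27 ≈ 215.00.
The centroid 215.00 matches the midline at 215, so the layout is balanced.

balanced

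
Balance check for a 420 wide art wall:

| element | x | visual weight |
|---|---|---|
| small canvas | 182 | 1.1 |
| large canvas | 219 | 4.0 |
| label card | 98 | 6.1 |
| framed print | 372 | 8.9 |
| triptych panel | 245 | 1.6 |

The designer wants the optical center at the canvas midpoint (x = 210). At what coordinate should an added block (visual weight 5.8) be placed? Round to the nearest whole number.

With the added block, Σw becomes 1.1 + 4.0 + 6.1 + 8.9 + 1.6 + 5.8 = 27.5.
x: target moment 27.5×210 = 5775.0; current 1.1·182 + 4.0·219 + 6.1·98 + 8.9·372 + 1.6·245 = 5376.8; the added block supplies 398.2, so x = 398.2/5.8 ≈ 68.66.

x ≈ 69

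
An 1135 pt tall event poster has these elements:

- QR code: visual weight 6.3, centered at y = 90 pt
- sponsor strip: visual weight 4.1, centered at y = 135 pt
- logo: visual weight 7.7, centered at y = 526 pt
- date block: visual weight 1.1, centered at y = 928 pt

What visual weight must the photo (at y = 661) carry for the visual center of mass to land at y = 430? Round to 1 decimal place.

Fixed elements: Σw = 6.3 + 4.1 + 7.7 + 1.1 = 19.2, Σw·y = 6.3·90 + 4.1·135 + 7.7·526 + 1.1·928 = 6191.5.
Balance at y = 430 requires (6191.5 + w·661) / (19.2 + w) = 430.
Solving: w = (430·19.2 − 6191.5) / (661 − 430) = 2064.5 / 231 ≈ 8.94.

w ≈ 8.9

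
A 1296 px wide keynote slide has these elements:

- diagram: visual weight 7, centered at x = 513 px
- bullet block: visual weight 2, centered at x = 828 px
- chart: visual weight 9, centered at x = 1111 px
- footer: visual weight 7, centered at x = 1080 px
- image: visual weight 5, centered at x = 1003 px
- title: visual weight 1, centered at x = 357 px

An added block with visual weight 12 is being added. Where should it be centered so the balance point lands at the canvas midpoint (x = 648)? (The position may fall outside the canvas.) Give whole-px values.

x ≈ -26

New total weight: (7 + 2 + 9 + 7 + 5 + 1) + 12 = 43.
x: need Σw·x = 43·648 = 27864. Existing = 7·513 + 2·828 + 9·1111 + 7·1080 + 5·1003 + 1·357 = 28178. Remainder -314 / 12 ≈ -26.17.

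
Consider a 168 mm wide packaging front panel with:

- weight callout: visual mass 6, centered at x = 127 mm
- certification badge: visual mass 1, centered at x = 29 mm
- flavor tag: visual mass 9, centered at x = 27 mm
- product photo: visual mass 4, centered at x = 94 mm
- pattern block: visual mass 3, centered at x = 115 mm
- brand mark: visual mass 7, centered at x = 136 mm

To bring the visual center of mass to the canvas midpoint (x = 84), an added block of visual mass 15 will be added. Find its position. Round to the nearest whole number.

x ≈ 72

New total weight: (6 + 1 + 9 + 4 + 3 + 7) + 15 = 45.
x: need Σw·x = 45·84 = 3780. Existing = 6·127 + 1·29 + 9·27 + 4·94 + 3·115 + 7·136 = 2707. Remainder 1073 / 15 ≈ 71.53.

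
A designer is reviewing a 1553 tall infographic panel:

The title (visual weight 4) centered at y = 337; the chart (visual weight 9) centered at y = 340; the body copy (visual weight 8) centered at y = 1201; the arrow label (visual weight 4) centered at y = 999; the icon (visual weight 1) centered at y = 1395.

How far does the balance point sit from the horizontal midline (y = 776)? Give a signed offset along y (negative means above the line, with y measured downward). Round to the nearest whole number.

Total weight = 4 + 9 + 8 + 4 + 1 = 26.
y-moment: 4·337 + 9·340 + 8·1201 + 4·999 + 1·1395 = 19407; centroid 19407/26 ≈ 746.42.
Difference: 746.42 − 776 ≈ -29.58.

≈ -30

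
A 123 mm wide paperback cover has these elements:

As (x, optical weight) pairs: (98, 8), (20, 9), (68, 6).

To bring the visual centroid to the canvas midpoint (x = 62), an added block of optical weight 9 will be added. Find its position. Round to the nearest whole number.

x ≈ 68

New total weight: (8 + 9 + 6) + 9 = 32.
x: need Σw·x = 32·62 = 1984. Existing = 8·98 + 9·20 + 6·68 = 1372. Remainder 612 / 9 ≈ 68.00.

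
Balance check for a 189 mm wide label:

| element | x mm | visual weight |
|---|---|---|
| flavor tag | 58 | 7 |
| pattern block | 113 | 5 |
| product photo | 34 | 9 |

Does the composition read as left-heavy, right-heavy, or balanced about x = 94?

Σw = 7 + 5 + 9 = 21.
x-moment: 7·58 + 5·113 + 9·34 = 1277; centroid 1277/21 ≈ 60.81.
Since 60.8 is left of 94, the composition reads left-heavy.

left-heavy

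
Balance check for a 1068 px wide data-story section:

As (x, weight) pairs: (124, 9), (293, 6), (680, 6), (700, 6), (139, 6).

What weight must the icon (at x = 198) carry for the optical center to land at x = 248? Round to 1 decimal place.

w ≈ 76.1

Existing Σw = 33 (9 + 6 + 6 + 6 + 6); existing moment 9·124 + 6·293 + 6·680 + 6·700 + 6·139 = 11988.
For the centroid to hit 248: (11988 + w·198) / (33 + w) = 248.
Solving: w = (248·33 − 11988) / (198 − 248) = -3804 / -50 ≈ 76.08.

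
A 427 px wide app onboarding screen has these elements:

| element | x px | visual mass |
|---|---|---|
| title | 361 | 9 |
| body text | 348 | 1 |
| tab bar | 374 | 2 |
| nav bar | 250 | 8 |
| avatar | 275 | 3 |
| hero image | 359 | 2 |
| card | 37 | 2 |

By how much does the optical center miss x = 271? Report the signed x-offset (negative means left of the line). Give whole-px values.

Σw = 9 + 1 + 2 + 8 + 3 + 2 + 2 = 27.
x-moment: 9·361 + 1·348 + 2·374 + 8·250 + 3·275 + 2·359 + 2·37 = 7962; centroid 7962/27 ≈ 294.89.
Against x = 271, that's 294.89 − 271 = 23.89.

≈ 24 px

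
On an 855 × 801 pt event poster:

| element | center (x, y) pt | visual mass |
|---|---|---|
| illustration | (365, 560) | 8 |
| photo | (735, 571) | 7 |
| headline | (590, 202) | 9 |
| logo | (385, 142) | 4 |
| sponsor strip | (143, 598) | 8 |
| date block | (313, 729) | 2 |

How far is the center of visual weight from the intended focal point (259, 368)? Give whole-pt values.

Total weight = 8 + 7 + 9 + 4 + 8 + 2 = 38.
Σw·x = 16685; x̄ = 16685/38 ≈ 439.08.
y: moment 17105 / weight 38 ≈ 450.13
Offset from (259, 368): Δx ≈ 180.08, Δy ≈ 82.13; distance = √(Δx² + Δy²) ≈ 197.92.

≈ 198 pt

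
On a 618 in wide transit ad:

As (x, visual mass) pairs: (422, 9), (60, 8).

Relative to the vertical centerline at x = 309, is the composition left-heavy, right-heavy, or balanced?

Total weight = 9 + 8 = 17.
x: (9·422 + 8·60) / 17 = 4278 / 17 ≈ 251.65
251.6 lies left of the midline 309, so the layout is left-heavy.

left-heavy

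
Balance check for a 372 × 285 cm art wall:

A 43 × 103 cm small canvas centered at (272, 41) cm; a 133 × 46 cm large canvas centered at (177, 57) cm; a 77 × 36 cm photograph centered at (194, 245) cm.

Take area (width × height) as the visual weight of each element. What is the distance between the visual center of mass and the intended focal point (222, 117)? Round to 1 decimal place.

≈ 28.0 cm

Areas → weights: small canvas 43·103 = 4429, large canvas 133·46 = 6118, photograph 77·36 = 2772; Σw = 13319.
Σw·x = 4429·272 + 6118·177 + 2772·194 = 2825342, so x̄ = 2825342/13319 ≈ 212.13.
Σw·y = 4429·41 + 6118·57 + 2772·245 = 1209455, so ȳ = 1209455/13319 ≈ 90.81.
Offset from (222, 117): Δx ≈ -9.87, Δy ≈ -26.19; distance = √(Δx² + Δy²) ≈ 27.99.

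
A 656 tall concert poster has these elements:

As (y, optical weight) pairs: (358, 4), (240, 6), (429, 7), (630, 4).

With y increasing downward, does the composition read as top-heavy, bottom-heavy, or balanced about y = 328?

Total weight = 4 + 6 + 7 + 4 = 21.
Σw·y = 4·358 + 6·240 + 7·429 + 4·630 = 8395, so ȳ = 8395/21 ≈ 399.76.
Since 399.8 is below (larger y than) 328, the composition reads bottom-heavy.

bottom-heavy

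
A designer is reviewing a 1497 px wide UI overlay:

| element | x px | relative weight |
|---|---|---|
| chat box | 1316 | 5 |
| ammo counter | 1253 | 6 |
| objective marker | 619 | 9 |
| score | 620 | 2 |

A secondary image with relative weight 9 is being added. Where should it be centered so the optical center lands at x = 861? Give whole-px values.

x ≈ 642

New total weight: (5 + 6 + 9 + 2) + 9 = 31.
x: target moment 31×861 = 26691; current 5·1316 + 6·1253 + 9·619 + 2·620 = 20909; the secondary image supplies 5782, so x = 5782/9 ≈ 642.44.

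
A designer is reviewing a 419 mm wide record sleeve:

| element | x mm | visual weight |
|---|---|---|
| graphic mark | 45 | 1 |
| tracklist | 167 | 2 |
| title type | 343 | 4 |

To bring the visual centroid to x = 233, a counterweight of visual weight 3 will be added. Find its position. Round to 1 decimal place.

After adding the counterweight, total weight = 1 + 2 + 4 + 3 = 10.
Along x: (1751 + 3·x) / 10 = 233 (existing moment 1·45 + 2·167 + 4·343 = 1751) ⇒ x = (2330 − 1751) / 3 ≈ 193.00.

x ≈ 193.0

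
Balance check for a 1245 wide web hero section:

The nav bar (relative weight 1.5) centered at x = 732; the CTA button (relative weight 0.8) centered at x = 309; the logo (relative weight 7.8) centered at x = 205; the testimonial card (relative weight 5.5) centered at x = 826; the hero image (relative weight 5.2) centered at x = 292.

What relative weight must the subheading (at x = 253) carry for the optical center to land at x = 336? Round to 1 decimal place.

Existing Σw = 20.8 (1.5 + 0.8 + 7.8 + 5.5 + 5.2); existing moment 1.5·732 + 0.8·309 + 7.8·205 + 5.5·826 + 5.2·292 = 9005.6.
Balance at x = 336 requires (9005.6 + w·253) / (20.8 + w) = 336.
Rearranging, w·(253 − 336) = 336·20.8 − 9005.6 = -2016.8, so w ≈ -2016.8/-83 = 24.30.

w ≈ 24.3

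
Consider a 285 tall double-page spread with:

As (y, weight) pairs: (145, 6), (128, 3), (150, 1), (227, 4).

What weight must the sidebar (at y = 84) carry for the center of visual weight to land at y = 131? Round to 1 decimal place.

Fixed elements: Σw = 6 + 3 + 1 + 4 = 14, Σw·y = 6·145 + 3·128 + 1·150 + 4·227 = 2312.
Balance at y = 131 requires (2312 + w·84) / (14 + w) = 131.
So w = (131·14 − 2312)/(84 − 131) = -478/-47 ≈ 10.17.

w ≈ 10.2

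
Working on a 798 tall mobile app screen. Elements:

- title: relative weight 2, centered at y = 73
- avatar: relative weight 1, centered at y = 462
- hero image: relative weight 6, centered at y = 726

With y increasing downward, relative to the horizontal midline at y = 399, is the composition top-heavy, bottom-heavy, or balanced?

Total weight = 2 + 1 + 6 = 9.
y: (2·73 + 1·462 + 6·726) / 9 = 4964 / 9 ≈ 551.56
551.6 vs midline 399 → bottom-heavy.

bottom-heavy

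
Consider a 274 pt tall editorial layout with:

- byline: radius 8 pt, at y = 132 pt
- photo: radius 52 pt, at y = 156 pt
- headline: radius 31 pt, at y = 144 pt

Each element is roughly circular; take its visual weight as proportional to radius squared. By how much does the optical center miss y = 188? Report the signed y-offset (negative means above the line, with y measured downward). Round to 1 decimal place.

r² weights: byline 8² = 64, photo 52² = 2704, headline 31² = 961. Total = 3729.
Σw·y = 64·132 + 2704·156 + 961·144 = 568656, so ȳ = 568656/3729 ≈ 152.50.
Difference: 152.50 − 188 ≈ -35.50.

≈ -35.5 pt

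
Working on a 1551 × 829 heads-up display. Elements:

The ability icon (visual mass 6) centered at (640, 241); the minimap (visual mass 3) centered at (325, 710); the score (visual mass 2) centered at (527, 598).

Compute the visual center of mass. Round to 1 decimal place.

Weights sum to 6 + 3 + 2 = 11.
x-moment: 6·640 + 3·325 + 2·527 = 5869; centroid 5869/11 ≈ 533.55.
y-moment: 6·241 + 3·710 + 2·598 = 4772; centroid 4772/11 ≈ 433.82.

(533.5, 433.8)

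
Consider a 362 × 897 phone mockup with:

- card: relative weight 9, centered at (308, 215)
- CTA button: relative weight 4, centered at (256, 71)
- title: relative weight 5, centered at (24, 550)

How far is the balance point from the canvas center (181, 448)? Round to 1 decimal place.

≈ 175.8

Σw = 9 + 4 + 5 = 18.
Σw·x = 9·308 + 4·256 + 5·24 = 3916, so x̄ = 3916/18 ≈ 217.56.
Σw·y = 9·215 + 4·71 + 5·550 = 4969, so ȳ = 4969/18 ≈ 276.06.
From (181, 448): dx = 36.56, dy = -171.94, so the distance is √(dx²+dy²) ≈ 175.79.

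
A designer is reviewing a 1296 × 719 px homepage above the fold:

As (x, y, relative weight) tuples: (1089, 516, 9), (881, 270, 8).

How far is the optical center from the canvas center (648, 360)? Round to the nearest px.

≈ 345 px

Weights sum to 9 + 8 = 17.
x: (9·1089 + 8·881) / 17 = 16849 / 17 ≈ 991.12
y: (9·516 + 8·270) / 17 = 6804 / 17 ≈ 400.24
Offset from (648, 360): Δx ≈ 343.12, Δy ≈ 40.24; distance = √(Δx² + Δy²) ≈ 345.47.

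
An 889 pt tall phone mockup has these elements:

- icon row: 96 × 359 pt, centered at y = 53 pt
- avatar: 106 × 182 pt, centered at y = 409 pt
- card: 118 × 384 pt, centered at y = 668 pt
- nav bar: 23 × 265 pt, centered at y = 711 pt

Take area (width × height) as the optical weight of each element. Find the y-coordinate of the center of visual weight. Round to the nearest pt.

Areas → weights: icon row 96·359 = 34464, avatar 106·182 = 19292, card 118·384 = 45312, nav bar 23·265 = 6095; Σw = 105163.
Σw·y = 34464·53 + 19292·409 + 45312·668 + 6095·711 = 44318981, so ȳ = 44318981/105163 ≈ 421.43.

y ≈ 421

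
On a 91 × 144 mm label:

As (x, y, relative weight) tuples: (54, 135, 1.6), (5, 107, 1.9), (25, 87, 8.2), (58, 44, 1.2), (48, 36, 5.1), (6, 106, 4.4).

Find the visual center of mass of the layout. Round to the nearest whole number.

Σw = 1.6 + 1.9 + 8.2 + 1.2 + 5.1 + 4.4 = 22.4.
x: (1.6·54 + 1.9·5 + 8.2·25 + 1.2·58 + 5.1·48 + 4.4·6) / 22.4 = 641.7 / 22.4 ≈ 28.65
y: (1.6·135 + 1.9·107 + 8.2·87 + 1.2·44 + 5.1·36 + 4.4·106) / 22.4 = 1835.5 / 22.4 ≈ 81.94

(29, 82)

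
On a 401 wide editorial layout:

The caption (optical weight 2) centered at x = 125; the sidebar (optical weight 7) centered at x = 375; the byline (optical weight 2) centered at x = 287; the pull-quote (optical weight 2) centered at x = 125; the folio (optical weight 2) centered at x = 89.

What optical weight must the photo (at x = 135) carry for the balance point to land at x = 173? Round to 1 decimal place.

Existing Σw = 15 (2 + 7 + 2 + 2 + 2); existing moment 2·125 + 7·375 + 2·287 + 2·125 + 2·89 = 3877.
For the centroid to hit 173: (3877 + w·135) / (15 + w) = 173.
Solving: w = (173·15 − 3877) / (135 − 173) = -1282 / -38 ≈ 33.74.

w ≈ 33.7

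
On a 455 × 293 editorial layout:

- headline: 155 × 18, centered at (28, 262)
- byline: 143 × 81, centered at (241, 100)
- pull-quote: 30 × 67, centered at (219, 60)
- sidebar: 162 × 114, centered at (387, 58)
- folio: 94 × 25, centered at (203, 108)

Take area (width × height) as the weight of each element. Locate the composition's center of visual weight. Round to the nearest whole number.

(294, 90)

Areas: headline 155·18 = 2790, byline 143·81 = 11583, pull-quote 30·67 = 2010, sidebar 162·114 = 18468, folio 94·25 = 2350. Total weight = 37201.
x: (2790·28 + 11583·241 + 2010·219 + 18468·387 + 2350·203) / 37201 = 10933979 / 37201 ≈ 293.92
y: (2790·262 + 11583·100 + 2010·60 + 18468·58 + 2350·108) / 37201 = 3334824 / 37201 ≈ 89.64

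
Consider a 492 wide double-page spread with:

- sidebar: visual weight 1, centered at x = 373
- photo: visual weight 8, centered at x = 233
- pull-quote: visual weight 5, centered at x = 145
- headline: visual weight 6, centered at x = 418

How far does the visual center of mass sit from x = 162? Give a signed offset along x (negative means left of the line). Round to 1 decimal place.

Σw = 1 + 8 + 5 + 6 = 20.
Σw·x = 1·373 + 8·233 + 5·145 + 6·418 = 5470, so x̄ = 5470/20 ≈ 273.50.
Against x = 162, that's 273.50 − 162 = 111.50.

≈ 111.5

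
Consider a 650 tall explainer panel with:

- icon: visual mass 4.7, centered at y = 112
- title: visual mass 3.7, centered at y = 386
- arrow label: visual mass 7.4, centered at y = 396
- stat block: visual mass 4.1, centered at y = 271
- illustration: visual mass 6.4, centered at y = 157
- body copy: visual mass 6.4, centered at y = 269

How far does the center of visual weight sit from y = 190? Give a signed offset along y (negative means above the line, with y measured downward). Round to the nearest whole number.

≈ 77

Weights sum to 4.7 + 3.7 + 7.4 + 4.1 + 6.4 + 6.4 = 32.7.
Σw·y = 8722.5; ȳ = 8722.5/32.7 ≈ 266.74.
Difference: 266.74 − 190 ≈ 76.74.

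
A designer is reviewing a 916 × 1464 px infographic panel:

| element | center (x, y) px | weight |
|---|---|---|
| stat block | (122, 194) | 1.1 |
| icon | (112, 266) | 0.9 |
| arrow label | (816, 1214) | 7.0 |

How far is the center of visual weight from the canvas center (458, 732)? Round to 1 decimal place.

≈ 331.7 px

Weights sum to 1.1 + 0.9 + 7.0 = 9.0.
Σw·x = 1.1·122 + 0.9·112 + 7.0·816 = 5947.0, so x̄ = 5947.0/9.0 ≈ 660.78.
Σw·y = 1.1·194 + 0.9·266 + 7.0·1214 = 8950.8, so ȳ = 8950.8/9.0 ≈ 994.53.
Offset from (458, 732): Δx ≈ 202.78, Δy ≈ 262.53; distance = √(Δx² + Δy²) ≈ 331.73.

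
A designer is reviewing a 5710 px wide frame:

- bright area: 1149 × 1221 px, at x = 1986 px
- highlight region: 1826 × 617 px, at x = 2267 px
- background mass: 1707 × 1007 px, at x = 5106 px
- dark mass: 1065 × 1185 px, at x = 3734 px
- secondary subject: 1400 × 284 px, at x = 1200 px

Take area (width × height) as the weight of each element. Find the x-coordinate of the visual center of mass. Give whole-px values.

x ≈ 3268

Taking area as weight: bright area 1149·1221 = 1402929, highlight region 1826·617 = 1126642, background mass 1707·1007 = 1718949, dark mass 1065·1185 = 1262025, secondary subject 1400·284 = 397600. Sum 5908145.
Σw·x = 1402929·1986 + 1126642·2267 + 1718949·5106 + 1262025·3734 + 397600·1200 = 19306789352, so x̄ = 19306789352/5908145 ≈ 3267.83.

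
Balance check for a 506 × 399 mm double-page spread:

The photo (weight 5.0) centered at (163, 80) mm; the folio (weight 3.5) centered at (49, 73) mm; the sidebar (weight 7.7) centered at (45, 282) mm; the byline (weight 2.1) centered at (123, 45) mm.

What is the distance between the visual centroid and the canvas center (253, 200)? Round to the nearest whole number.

Weights sum to 5.0 + 3.5 + 7.7 + 2.1 = 18.3.
Σw·x = 5.0·163 + 3.5·49 + 7.7·45 + 2.1·123 = 1591.3, so x̄ = 1591.3/18.3 ≈ 86.96.
Σw·y = 5.0·80 + 3.5·73 + 7.7·282 + 2.1·45 = 2921.4, so ȳ = 2921.4/18.3 ≈ 159.64.
Relative to (253, 200): Δ = (-166.04, -40.36); |Δ| = √(-166.04² + -40.36²) ≈ 170.88.

≈ 171 mm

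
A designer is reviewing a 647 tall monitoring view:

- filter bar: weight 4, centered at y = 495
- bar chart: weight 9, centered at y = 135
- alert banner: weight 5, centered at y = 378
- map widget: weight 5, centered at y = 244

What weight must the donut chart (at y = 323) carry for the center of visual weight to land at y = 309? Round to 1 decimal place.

Existing Σw = 23 (4 + 9 + 5 + 5); existing moment 4·495 + 9·135 + 5·378 + 5·244 = 6305.
For the centroid to hit 309: (6305 + w·323) / (23 + w) = 309.
So w = (309·23 − 6305)/(323 − 309) = 802/14 ≈ 57.29.

w ≈ 57.3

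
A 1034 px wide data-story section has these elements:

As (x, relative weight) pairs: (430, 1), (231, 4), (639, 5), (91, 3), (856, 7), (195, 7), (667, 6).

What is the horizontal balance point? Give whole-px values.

x ≈ 490

Total weight = 1 + 4 + 5 + 3 + 7 + 7 + 6 = 33.
Σw·x = 16181; x̄ = 16181/33 ≈ 490.33.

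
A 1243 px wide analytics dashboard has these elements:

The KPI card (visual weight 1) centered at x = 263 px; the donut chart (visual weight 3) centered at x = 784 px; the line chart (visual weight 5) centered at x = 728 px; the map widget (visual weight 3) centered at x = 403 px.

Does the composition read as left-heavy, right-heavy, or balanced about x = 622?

Σw = 1 + 3 + 5 + 3 = 12.
Σw·x = 1·263 + 3·784 + 5·728 + 3·403 = 7464, so x̄ = 7464/12 ≈ 622.00.
The centroid 622.00 matches the midline at 622, so the layout is balanced.

balanced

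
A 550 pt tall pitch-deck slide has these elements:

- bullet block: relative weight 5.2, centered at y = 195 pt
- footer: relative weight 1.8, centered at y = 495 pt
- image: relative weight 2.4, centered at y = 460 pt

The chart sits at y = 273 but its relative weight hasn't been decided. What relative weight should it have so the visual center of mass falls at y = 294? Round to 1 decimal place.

Known weights sum to 5.2 + 1.8 + 2.4 = 9.4; their moment is 5.2·195 + 1.8·495 + 2.4·460 = 3009.0.
For the centroid to hit 294: (3009.0 + w·273) / (9.4 + w) = 294.
So w = (294·9.4 − 3009.0)/(273 − 294) = -245.4/-21 ≈ 11.69.

w ≈ 11.7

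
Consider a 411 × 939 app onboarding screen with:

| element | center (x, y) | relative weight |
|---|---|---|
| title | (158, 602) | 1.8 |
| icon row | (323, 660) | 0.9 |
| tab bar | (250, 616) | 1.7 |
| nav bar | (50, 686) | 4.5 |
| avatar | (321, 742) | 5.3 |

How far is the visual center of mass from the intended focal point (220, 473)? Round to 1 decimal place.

≈ 213.7

Weights sum to 1.8 + 0.9 + 1.7 + 4.5 + 5.3 = 14.2.
x: (1.8·158 + 0.9·323 + 1.7·250 + 4.5·50 + 5.3·321) / 14.2 = 2926.4 / 14.2 ≈ 206.08
y: (1.8·602 + 0.9·660 + 1.7·616 + 4.5·686 + 5.3·742) / 14.2 = 9744.4 / 14.2 ≈ 686.23
Relative to (220, 473): Δ = (-13.92, 213.23); |Δ| = √(-13.92² + 213.23²) ≈ 213.68.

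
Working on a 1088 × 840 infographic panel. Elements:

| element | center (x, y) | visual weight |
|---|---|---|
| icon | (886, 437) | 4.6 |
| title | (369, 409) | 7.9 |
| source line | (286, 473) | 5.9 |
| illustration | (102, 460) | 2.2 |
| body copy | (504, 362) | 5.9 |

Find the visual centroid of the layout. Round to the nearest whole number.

Σw = 4.6 + 7.9 + 5.9 + 2.2 + 5.9 = 26.5.
x: (4.6·886 + 7.9·369 + 5.9·286 + 2.2·102 + 5.9·504) / 26.5 = 11876.1 / 26.5 ≈ 448.15
y: (4.6·437 + 7.9·409 + 5.9·473 + 2.2·460 + 5.9·362) / 26.5 = 11179.8 / 26.5 ≈ 421.88

(448, 422)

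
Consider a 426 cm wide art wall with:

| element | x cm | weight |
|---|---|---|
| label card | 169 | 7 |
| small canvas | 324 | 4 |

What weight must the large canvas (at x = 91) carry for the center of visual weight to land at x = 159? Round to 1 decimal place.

w ≈ 10.7

Known weights sum to 7 + 4 = 11; their moment is 7·169 + 4·324 = 2479.
Set Σw·x/Σw = 159: (2479 + 91w) = 159·(11 + w).
Rearranging, w·(91 − 159) = 159·11 − 2479 = -730, so w ≈ -730/-68 = 10.74.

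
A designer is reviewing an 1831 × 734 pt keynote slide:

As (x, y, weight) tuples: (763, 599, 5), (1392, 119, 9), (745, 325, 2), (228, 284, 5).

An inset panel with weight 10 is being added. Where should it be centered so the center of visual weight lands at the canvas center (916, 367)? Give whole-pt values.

(942, 524)

After adding the inset panel, total weight = 5 + 9 + 2 + 5 + 10 = 31.
Along x: (18973 + 10·x) / 31 = 916 (existing moment 5·763 + 9·1392 + 2·745 + 5·228 = 18973) ⇒ x = (28396 − 18973) / 10 ≈ 942.30.
Along y: (6136 + 10·y) / 31 = 367 (existing moment 5·599 + 9·119 + 2·325 + 5·284 = 6136) ⇒ y = (11377 − 6136) / 10 ≈ 524.10.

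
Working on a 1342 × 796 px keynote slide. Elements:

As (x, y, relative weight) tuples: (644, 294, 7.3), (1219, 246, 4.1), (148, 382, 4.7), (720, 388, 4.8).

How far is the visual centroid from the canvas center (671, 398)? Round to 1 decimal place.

≈ 72.5 px

Total weight = 7.3 + 4.1 + 4.7 + 4.8 = 20.9.
Σw·x = 7.3·644 + 4.1·1219 + 4.7·148 + 4.8·720 = 13850.7, so x̄ = 13850.7/20.9 ≈ 662.71.
Σw·y = 7.3·294 + 4.1·246 + 4.7·382 + 4.8·388 = 6812.6, so ȳ = 6812.6/20.9 ≈ 325.96.
Relative to (671, 398): Δ = (-8.29, -72.04); |Δ| = √(-8.29² + -72.04²) ≈ 72.51.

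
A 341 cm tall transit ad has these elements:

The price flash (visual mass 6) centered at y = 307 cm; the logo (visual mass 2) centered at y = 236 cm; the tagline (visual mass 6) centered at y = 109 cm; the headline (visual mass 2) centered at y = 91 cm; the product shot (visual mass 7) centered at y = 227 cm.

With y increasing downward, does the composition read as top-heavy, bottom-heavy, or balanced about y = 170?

bottom-heavy

Σw = 6 + 2 + 6 + 2 + 7 = 23.
y-moment: 6·307 + 2·236 + 6·109 + 2·91 + 7·227 = 4739; centroid 4739/23 ≈ 206.04.
Since 206.0 is below (larger y than) 170, the composition reads bottom-heavy.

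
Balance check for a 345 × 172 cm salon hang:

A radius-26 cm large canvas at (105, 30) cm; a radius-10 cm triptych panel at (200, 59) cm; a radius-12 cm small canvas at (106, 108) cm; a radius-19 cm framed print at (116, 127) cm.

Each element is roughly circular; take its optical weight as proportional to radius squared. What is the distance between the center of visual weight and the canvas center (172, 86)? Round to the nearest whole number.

≈ 59 cm

r² weights: large canvas 26² = 676, triptych panel 10² = 100, small canvas 12² = 144, framed print 19² = 361. Total = 1281.
x: (676·105 + 100·200 + 144·106 + 361·116) / 1281 = 148120 / 1281 ≈ 115.63
y: (676·30 + 100·59 + 144·108 + 361·127) / 1281 = 87579 / 1281 ≈ 68.37
Relative to (172, 86): Δ = (-56.37, -17.63); |Δ| = √(-56.37² + -17.63²) ≈ 59.06.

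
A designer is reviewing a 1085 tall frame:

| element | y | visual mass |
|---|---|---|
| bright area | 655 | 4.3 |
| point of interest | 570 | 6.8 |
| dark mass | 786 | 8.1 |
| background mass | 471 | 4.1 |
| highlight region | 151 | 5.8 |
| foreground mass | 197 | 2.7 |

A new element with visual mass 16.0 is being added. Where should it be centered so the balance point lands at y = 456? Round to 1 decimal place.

With the new element, Σw becomes 4.3 + 6.8 + 8.1 + 4.1 + 5.8 + 2.7 + 16.0 = 47.8.
y: target moment 47.8×456 = 21796.8; current 4.3·655 + 6.8·570 + 8.1·786 + 4.1·471 + 5.8·151 + 2.7·197 = 16397.9; the new element supplies 5398.9, so y = 5398.9/16.0 ≈ 337.43.

y ≈ 337.4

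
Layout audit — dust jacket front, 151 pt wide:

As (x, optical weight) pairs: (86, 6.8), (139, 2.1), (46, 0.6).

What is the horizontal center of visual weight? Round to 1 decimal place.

Weights sum to 6.8 + 2.1 + 0.6 = 9.5.
x-moment: 6.8·86 + 2.1·139 + 0.6·46 = 904.3; centroid 904.3/9.5 ≈ 95.19.

x ≈ 95.2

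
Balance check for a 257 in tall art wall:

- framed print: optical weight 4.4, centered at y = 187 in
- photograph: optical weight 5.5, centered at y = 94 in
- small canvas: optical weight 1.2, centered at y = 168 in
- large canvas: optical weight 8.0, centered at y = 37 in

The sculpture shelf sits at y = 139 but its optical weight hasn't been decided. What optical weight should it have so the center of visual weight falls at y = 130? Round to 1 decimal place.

w ≈ 71.7

Known weights sum to 4.4 + 5.5 + 1.2 + 8.0 = 19.1; their moment is 4.4·187 + 5.5·94 + 1.2·168 + 8.0·37 = 1837.4.
Balance at y = 130 requires (1837.4 + w·139) / (19.1 + w) = 130.
So w = (130·19.1 − 1837.4)/(139 − 130) = 645.6/9 ≈ 71.73.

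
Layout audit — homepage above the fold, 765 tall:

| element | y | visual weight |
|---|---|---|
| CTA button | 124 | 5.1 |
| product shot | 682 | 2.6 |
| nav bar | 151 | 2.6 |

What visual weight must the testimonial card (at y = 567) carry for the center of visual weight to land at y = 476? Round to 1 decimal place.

Fixed elements: Σw = 5.1 + 2.6 + 2.6 = 10.3, Σw·y = 5.1·124 + 2.6·682 + 2.6·151 = 2798.2.
Set Σw·y/Σw = 476: (2798.2 + 567w) = 476·(10.3 + w).
Rearranging, w·(567 − 476) = 476·10.3 − 2798.2 = 2104.6, so w ≈ 2104.6/91 = 23.13.

w ≈ 23.1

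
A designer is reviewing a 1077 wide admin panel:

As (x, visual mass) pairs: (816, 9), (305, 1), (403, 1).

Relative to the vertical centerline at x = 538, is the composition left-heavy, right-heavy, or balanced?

right-heavy

Σw = 9 + 1 + 1 = 11.
x-moment: 9·816 + 1·305 + 1·403 = 8052; centroid 8052/11 ≈ 732.00.
732.0 vs midline 538 → right-heavy.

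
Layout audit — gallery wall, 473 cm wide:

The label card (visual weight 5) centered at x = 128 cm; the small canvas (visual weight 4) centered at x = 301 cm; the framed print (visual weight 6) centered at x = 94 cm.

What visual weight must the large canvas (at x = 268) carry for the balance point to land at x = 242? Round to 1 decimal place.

Fixed elements: Σw = 5 + 4 + 6 = 15, Σw·x = 5·128 + 4·301 + 6·94 = 2408.
Balance at x = 242 requires (2408 + w·268) / (15 + w) = 242.
Rearranging, w·(268 − 242) = 242·15 − 2408 = 1222, so w ≈ 1222/26 = 47.00.

w ≈ 47.0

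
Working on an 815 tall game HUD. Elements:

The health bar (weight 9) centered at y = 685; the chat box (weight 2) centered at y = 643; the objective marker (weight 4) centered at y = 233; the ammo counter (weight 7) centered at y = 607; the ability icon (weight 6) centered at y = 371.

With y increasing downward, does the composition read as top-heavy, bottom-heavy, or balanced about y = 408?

Σw = 9 + 2 + 4 + 7 + 6 = 28.
y: (9·685 + 2·643 + 4·233 + 7·607 + 6·371) / 28 = 14858 / 28 ≈ 530.64
530.6 lies below (larger y than) the midline 408, so the layout is bottom-heavy.

bottom-heavy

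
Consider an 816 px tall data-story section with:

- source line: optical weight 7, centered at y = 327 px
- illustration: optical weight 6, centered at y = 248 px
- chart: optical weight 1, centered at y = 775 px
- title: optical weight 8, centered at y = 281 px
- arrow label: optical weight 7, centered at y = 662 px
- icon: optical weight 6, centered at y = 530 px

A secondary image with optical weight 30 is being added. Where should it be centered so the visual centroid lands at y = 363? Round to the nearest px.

y ≈ 299

New total weight: (7 + 6 + 1 + 8 + 7 + 6) + 30 = 65.
Along y: (14614 + 30·y) / 65 = 363 (existing moment 7·327 + 6·248 + 1·775 + 8·281 + 7·662 + 6·530 = 14614) ⇒ y = (23595 − 14614) / 30 ≈ 299.37.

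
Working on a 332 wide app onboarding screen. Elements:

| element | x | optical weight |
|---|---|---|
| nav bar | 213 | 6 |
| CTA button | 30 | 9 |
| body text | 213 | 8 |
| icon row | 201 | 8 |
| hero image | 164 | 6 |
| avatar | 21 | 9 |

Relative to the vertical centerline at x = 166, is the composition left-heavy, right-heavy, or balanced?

Weights sum to 6 + 9 + 8 + 8 + 6 + 9 = 46.
x: moment 6033 / weight 46 ≈ 131.15
131.2 lies left of the midline 166, so the layout is left-heavy.

left-heavy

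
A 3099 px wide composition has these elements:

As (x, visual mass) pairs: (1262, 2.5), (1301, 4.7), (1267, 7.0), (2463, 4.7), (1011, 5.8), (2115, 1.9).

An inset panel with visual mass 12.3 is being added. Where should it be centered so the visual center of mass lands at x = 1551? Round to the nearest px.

After adding the inset panel, total weight = 2.5 + 4.7 + 7.0 + 4.7 + 5.8 + 1.9 + 12.3 = 38.9.
x: target moment 38.9×1551 = 60333.9; current 2.5·1262 + 4.7·1301 + 7.0·1267 + 4.7·2463 + 5.8·1011 + 1.9·2115 = 39597.1; the inset panel supplies 20736.8, so x = 20736.8/12.3 ≈ 1685.92.

x ≈ 1686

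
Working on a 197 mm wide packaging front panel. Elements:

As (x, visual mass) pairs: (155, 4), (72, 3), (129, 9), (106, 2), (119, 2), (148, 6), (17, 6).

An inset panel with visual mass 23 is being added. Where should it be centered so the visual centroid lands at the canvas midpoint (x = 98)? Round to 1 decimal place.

x ≈ 84.9

After adding the inset panel, total weight = 4 + 3 + 9 + 2 + 2 + 6 + 6 + 23 = 55.
Along x: (3437 + 23·x) / 55 = 98 (existing moment 4·155 + 3·72 + 9·129 + 2·106 + 2·119 + 6·148 + 6·17 = 3437) ⇒ x = (5390 − 3437) / 23 ≈ 84.91.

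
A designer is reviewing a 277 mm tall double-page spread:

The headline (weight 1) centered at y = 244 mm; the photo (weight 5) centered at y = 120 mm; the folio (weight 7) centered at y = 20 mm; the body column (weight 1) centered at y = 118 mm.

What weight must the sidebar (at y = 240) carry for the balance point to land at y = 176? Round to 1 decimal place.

Fixed elements: Σw = 1 + 5 + 7 + 1 = 14, Σw·y = 1·244 + 5·120 + 7·20 + 1·118 = 1102.
Balance at y = 176 requires (1102 + w·240) / (14 + w) = 176.
So w = (176·14 − 1102)/(240 − 176) = 1362/64 ≈ 21.28.

w ≈ 21.3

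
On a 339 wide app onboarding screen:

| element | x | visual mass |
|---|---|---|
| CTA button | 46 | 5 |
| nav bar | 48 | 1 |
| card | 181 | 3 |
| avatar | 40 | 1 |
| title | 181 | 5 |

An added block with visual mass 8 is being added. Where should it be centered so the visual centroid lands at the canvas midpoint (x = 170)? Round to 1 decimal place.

After adding the added block, total weight = 5 + 1 + 3 + 1 + 5 + 8 = 23.
x: need Σw·x = 23·170 = 3910. Existing = 5·46 + 1·48 + 3·181 + 1·40 + 5·181 = 1766. Remainder 2144 / 8 ≈ 268.00.

x ≈ 268.0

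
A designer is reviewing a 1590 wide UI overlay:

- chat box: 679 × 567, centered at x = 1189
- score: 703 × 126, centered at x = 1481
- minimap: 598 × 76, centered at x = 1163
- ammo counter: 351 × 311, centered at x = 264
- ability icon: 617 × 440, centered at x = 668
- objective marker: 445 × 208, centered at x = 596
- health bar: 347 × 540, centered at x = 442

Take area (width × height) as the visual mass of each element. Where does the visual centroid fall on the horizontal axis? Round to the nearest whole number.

Areas: chat box 679·567 = 384993, score 703·126 = 88578, minimap 598·76 = 45448, ammo counter 351·311 = 109161, ability icon 617·440 = 271480, objective marker 445·208 = 92560, health bar 347·540 = 187380. Total weight = 1179600.
x: moment 989951583 / weight 1179600 ≈ 839.23

x ≈ 839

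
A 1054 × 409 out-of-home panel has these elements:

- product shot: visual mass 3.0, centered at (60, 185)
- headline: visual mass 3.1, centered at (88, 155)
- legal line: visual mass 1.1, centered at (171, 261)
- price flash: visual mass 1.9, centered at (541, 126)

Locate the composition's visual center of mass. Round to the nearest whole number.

(183, 172)

Weights sum to 3.0 + 3.1 + 1.1 + 1.9 = 9.1.
x-moment: 3.0·60 + 3.1·88 + 1.1·171 + 1.9·541 = 1668.8; centroid 1668.8/9.1 ≈ 183.38.
y-moment: 3.0·185 + 3.1·155 + 1.1·261 + 1.9·126 = 1562.0; centroid 1562.0/9.1 ≈ 171.65.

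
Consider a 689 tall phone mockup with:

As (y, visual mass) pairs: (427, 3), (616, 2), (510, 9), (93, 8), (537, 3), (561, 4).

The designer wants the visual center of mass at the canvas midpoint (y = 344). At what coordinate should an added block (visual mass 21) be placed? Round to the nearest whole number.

y ≈ 262

New total weight: (3 + 2 + 9 + 8 + 3 + 4) + 21 = 50.
y: target moment 50×344 = 17200; current 3·427 + 2·616 + 9·510 + 8·93 + 3·537 + 4·561 = 11702; the added block supplies 5498, so y = 5498/21 ≈ 261.81.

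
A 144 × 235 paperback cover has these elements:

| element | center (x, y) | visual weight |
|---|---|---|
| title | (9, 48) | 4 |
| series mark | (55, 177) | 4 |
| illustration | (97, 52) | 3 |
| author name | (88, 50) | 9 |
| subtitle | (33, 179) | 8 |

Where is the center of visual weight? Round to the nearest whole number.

Σw = 4 + 4 + 3 + 9 + 8 = 28.
x-moment: 4·9 + 4·55 + 3·97 + 9·88 + 8·33 = 1603; centroid 1603/28 ≈ 57.25.
y-moment: 4·48 + 4·177 + 3·52 + 9·50 + 8·179 = 2938; centroid 2938/28 ≈ 104.93.

(57, 105)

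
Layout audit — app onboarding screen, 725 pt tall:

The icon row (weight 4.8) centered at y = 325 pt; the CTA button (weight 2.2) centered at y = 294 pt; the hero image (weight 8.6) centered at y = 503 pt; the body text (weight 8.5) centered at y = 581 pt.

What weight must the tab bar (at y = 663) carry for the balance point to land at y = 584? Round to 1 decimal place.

w ≈ 33.0

Existing Σw = 24.1 (4.8 + 2.2 + 8.6 + 8.5); existing moment 4.8·325 + 2.2·294 + 8.6·503 + 8.5·581 = 11471.1.
For the centroid to hit 584: (11471.1 + w·663) / (24.1 + w) = 584.
Solving: w = (584·24.1 − 11471.1) / (663 − 584) = 2603.3 / 79 ≈ 32.95.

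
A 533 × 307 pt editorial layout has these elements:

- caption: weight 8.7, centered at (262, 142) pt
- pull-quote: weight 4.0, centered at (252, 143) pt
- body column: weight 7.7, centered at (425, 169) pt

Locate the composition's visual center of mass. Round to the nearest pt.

Total weight = 8.7 + 4.0 + 7.7 = 20.4.
Σw·x = 8.7·262 + 4.0·252 + 7.7·425 = 6559.9, so x̄ = 6559.9/20.4 ≈ 321.56.
Σw·y = 8.7·142 + 4.0·143 + 7.7·169 = 3108.7, so ȳ = 3108.7/20.4 ≈ 152.39.

(322, 152)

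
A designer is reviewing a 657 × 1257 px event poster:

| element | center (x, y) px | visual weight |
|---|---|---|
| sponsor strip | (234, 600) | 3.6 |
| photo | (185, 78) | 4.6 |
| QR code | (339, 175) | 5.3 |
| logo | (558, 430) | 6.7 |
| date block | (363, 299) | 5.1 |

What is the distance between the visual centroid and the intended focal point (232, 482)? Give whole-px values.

≈ 213 px

Weights sum to 3.6 + 4.6 + 5.3 + 6.7 + 5.1 = 25.3.
x-moment: 3.6·234 + 4.6·185 + 5.3·339 + 6.7·558 + 5.1·363 = 9080.0; centroid 9080.0/25.3 ≈ 358.89.
y-moment: 3.6·600 + 4.6·78 + 5.3·175 + 6.7·430 + 5.1·299 = 7852.2; centroid 7852.2/25.3 ≈ 310.36.
Relative to (232, 482): Δ = (126.89, -171.64); |Δ| = √(126.89² + -171.64²) ≈ 213.45.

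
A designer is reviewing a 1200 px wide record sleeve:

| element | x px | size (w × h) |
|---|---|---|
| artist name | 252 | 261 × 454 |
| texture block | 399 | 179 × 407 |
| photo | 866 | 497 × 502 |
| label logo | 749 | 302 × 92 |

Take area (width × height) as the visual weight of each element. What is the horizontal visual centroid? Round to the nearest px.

Areas: artist name 261·454 = 118494, texture block 179·407 = 72853, photo 497·502 = 249494, label logo 302·92 = 27784. Total weight = 468625.
x-moment: 118494·252 + 72853·399 + 249494·866 + 27784·749 = 295800855; centroid 295800855/468625 ≈ 631.21.

x ≈ 631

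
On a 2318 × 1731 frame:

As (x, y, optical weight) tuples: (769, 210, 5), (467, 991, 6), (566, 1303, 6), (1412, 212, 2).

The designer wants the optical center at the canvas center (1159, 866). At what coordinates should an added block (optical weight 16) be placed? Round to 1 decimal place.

(1731.1, 942.0)

After adding the added block, total weight = 5 + 6 + 6 + 2 + 16 = 35.
x: need Σw·x = 35·1159 = 40565. Existing = 5·769 + 6·467 + 6·566 + 2·1412 = 12867. Remainder 27698 / 16 ≈ 1731.12.
y: need Σw·y = 35·866 = 30310. Existing = 5·210 + 6·991 + 6·1303 + 2·212 = 15238. Remainder 15072 / 16 ≈ 942.00.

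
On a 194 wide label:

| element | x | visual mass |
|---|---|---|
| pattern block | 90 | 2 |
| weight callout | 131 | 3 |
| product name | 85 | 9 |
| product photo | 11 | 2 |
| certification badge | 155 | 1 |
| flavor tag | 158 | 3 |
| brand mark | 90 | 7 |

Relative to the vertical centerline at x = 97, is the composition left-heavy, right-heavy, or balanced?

Total weight = 2 + 3 + 9 + 2 + 1 + 3 + 7 = 27.
x-moment: 2·90 + 3·131 + 9·85 + 2·11 + 1·155 + 3·158 + 7·90 = 2619; centroid 2619/27 ≈ 97.00.
97.00 = 97 exactly: balanced.

balanced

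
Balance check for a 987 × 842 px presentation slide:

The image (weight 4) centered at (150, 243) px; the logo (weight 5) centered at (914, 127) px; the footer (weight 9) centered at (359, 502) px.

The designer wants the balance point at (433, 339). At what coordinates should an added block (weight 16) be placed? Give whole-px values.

With the added block, Σw becomes 4 + 5 + 9 + 16 = 34.
x: need Σw·x = 34·433 = 14722. Existing = 4·150 + 5·914 + 9·359 = 8401. Remainder 6321 / 16 ≈ 395.06.
y: need Σw·y = 34·339 = 11526. Existing = 4·243 + 5·127 + 9·502 = 6125. Remainder 5401 / 16 ≈ 337.56.

(395, 338)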